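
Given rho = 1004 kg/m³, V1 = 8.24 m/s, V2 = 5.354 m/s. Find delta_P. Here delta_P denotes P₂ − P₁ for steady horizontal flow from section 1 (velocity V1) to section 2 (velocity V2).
Formula: \Delta P = \frac{1}{2} \rho (V_1^2 - V_2^2)
delta_P = 0.5·1004·(8.24² − 5.354²)/1000 = 19.69 kPa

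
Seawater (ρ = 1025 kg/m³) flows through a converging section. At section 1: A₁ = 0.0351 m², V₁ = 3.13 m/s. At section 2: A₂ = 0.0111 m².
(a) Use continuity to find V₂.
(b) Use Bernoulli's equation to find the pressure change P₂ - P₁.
(a) Continuity: A₁V₁=A₂V₂ -> V₂=A₁V₁/A₂=0.0351*3.13/0.0111=9.90 m/s
(b) Bernoulli: P₂-P₁=0.5*rho*(V₁^2-V₂^2)/1000=0.5*1025*(3.13^2-9.90^2)/1000=-45.21 kPa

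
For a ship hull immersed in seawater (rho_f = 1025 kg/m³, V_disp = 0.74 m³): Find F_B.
Formula: F_B = \rho_f g V_{disp}
F_B = 1025·9.81·0.74 = 7441 N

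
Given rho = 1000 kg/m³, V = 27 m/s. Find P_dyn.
Formula: P_{dyn} = \frac{1}{2} \rho V^2
P_dyn = 0.5·1000·27²/1000 = 364.5 kPa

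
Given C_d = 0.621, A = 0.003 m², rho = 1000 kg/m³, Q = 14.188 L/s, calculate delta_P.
Formula: Q = C_d A \sqrt{\frac{2 \Delta P}{\rho}}
Substituting knowns: 14.188 = 0.621·0.003·√(2·(delta_P·1000)/1000)·1000
Solving for delta_P: delta_P = ((14.188/1000)/(0.621·0.003))²·1000/2/1000 = 29 kPa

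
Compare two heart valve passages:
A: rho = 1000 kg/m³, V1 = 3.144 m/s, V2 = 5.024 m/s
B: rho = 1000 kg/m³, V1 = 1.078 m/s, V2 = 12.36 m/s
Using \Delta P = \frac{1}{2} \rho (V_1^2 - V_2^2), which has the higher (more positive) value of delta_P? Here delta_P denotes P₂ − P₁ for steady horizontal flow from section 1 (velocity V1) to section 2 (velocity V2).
delta_P(A) = -7.678 kPa, delta_P(B) = -75.8 kPa. Answer: A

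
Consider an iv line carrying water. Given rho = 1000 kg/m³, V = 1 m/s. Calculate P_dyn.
Formula: P_{dyn} = \frac{1}{2} \rho V^2
P_dyn = 0.5·1000·1²/1000 = 0.5 kPa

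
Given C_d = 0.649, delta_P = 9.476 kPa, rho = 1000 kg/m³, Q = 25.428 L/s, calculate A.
Formula: Q = C_d A \sqrt{\frac{2 \Delta P}{\rho}}
Substituting knowns: 25.428 = 0.649·A·√(2·(9.476·1000)/1000)·1000
Solving for A: A = (25.428/1000)/(0.649·√(2·(9.476·1000)/1000)) = 0.009 m²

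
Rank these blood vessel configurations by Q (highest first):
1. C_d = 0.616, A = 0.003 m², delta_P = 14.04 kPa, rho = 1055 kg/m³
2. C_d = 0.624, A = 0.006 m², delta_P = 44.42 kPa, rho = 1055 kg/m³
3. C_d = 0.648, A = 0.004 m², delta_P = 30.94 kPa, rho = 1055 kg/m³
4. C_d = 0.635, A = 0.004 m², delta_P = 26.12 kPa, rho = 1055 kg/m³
Case 1: Q = 9.534 L/s
Case 2: Q = 34.36 L/s
Case 3: Q = 19.85 L/s
Case 4: Q = 17.87 L/s
Ranking (highest first): 2, 3, 4, 1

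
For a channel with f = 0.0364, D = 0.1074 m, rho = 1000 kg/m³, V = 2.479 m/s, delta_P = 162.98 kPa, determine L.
Formula: \Delta P = f \frac{L}{D} \frac{\rho V^2}{2}
Substituting knowns: 162.98 = 0.0364·(L/0.1074)·0.5·1000·2.479²/1000
Solving for L: L = (162.98·1000)·0.1074/(0.0364·0.5·1000·2.479²) = 156.5 m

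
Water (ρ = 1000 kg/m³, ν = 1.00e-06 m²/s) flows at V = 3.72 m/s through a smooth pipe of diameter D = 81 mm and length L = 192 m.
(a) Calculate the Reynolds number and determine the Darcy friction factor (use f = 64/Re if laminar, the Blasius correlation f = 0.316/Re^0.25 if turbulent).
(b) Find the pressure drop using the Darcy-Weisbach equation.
(a) Re = V·D/ν = 3.72·0.081/1.00e-06 = 301320 → turbulent (Re > 4000); f = 0.316/Re^0.25 = 0.316/301320^0.25 = 0.013487 (Blasius is strictly valid for Re ≲ 1e5; used here as the smooth-pipe estimate the problem specifies)
(b) Darcy-Weisbach: ΔP = f·(L/D)·½ρV²/1000 = 0.013487·(192/0.081)·½·1000·3.72²/1000 = 221.2 kPa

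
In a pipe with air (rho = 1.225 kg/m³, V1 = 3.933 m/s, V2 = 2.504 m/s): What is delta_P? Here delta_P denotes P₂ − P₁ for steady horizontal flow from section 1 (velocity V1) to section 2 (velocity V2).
Formula: \Delta P = \frac{1}{2} \rho (V_1^2 - V_2^2)
delta_P = 0.5·1.225·(3.933² − 2.504²)/1000 = 0.005634 kPa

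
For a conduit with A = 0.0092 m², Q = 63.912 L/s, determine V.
Formula: Q = A V
Substituting knowns: 63.912 = 0.0092·V·1000
Solving for V: V = (63.912/1000)/0.0092 = 6.947 m/s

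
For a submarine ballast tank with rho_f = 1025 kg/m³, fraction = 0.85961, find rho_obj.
Formula: f_{sub} = \frac{\rho_{obj}}{\rho_f}
Substituting knowns: 0.85961 = rho_obj/1025
Solving for rho_obj: rho_obj = 0.85961·1025 = 881.1 kg/m³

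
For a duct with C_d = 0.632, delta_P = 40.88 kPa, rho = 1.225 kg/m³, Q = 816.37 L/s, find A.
Formula: Q = C_d A \sqrt{\frac{2 \Delta P}{\rho}}
Substituting knowns: 816.37 = 0.632·A·√(2·(40.88·1000)/1.225)·1000
Solving for A: A = (816.37/1000)/(0.632·√(2·(40.88·1000)/1.225)) = 0.005 m²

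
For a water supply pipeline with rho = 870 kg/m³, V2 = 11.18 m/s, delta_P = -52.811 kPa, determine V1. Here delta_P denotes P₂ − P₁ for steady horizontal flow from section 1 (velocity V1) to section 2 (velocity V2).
Formula: \Delta P = \frac{1}{2} \rho (V_1^2 - V_2^2)
Substituting knowns: -52.811 = 0.5·870·(V1² − 11.18²)/1000
Solving for V1: V1 = √(11.18² + 2·(-52.811·1000)/870) = 1.894 m/s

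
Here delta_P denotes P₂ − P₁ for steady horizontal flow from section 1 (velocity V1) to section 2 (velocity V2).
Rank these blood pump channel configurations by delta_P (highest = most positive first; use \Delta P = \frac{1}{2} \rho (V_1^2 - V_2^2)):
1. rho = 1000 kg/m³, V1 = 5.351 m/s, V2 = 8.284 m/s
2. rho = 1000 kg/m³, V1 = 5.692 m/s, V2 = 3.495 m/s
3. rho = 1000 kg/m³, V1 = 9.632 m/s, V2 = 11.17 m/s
Case 1: delta_P = -20 kPa
Case 2: delta_P = 10.09 kPa
Case 3: delta_P = -16 kPa
Ranking (highest first): 2, 3, 1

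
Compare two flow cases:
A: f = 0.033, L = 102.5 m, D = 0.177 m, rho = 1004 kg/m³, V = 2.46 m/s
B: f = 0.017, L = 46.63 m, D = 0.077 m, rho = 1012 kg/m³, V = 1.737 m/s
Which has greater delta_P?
delta_P(A) = 58.05 kPa, delta_P(B) = 15.72 kPa. Answer: A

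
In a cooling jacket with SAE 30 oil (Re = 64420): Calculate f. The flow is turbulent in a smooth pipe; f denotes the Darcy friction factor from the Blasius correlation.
Formula: f = \frac{0.316}{Re^{0.25}}
f = 0.316/64420^0.25 = 0.01983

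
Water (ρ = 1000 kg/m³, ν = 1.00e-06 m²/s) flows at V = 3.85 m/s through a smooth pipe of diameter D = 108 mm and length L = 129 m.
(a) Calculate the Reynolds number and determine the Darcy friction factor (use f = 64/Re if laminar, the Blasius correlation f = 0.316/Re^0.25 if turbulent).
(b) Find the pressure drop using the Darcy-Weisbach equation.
(a) Re = V·D/ν = 3.85·0.108/1.00e-06 = 415800 → turbulent (Re > 4000); f = 0.316/Re^0.25 = 0.316/415800^0.25 = 0.012444 (Blasius is strictly valid for Re ≲ 1e5; used here as the smooth-pipe estimate the problem specifies)
(b) Darcy-Weisbach: ΔP = f·(L/D)·½ρV²/1000 = 0.012444·(129/0.108)·½·1000·3.85²/1000 = 110.2 kPa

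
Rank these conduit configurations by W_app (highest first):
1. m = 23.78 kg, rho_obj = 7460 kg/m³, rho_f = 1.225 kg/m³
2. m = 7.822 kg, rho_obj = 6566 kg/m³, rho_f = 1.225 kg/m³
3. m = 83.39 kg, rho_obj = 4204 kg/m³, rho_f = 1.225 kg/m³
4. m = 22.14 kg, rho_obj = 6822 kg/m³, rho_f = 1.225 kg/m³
Case 1: W_app = 233.2 N
Case 2: W_app = 76.72 N
Case 3: W_app = 817.8 N
Case 4: W_app = 217.2 N
Ranking (highest first): 3, 1, 4, 2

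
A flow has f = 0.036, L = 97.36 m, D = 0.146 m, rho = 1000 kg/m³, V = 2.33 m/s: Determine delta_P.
Formula: \Delta P = f \frac{L}{D} \frac{\rho V^2}{2}
delta_P = 0.036·(97.36/0.146)·0.5·1000·2.33²/1000 = 65.16 kPa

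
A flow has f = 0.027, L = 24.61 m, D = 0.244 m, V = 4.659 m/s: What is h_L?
Formula: h_L = f \frac{L}{D} \frac{V^2}{2g}
h_L = 0.027·(24.61/0.244)·4.659²/(2·9.81) = 3.013 m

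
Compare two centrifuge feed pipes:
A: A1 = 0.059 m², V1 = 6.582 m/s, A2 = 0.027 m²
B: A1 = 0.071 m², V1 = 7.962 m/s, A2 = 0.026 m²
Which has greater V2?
V2(A) = 14.38 m/s, V2(B) = 21.74 m/s. Answer: B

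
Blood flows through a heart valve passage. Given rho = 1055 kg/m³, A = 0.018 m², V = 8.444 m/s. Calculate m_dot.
Formula: \dot{m} = \rho A V
m_dot = 1055·0.018·8.444 = 160.4 kg/s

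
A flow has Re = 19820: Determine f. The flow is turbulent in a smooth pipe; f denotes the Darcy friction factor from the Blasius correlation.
Formula: f = \frac{0.316}{Re^{0.25}}
f = 0.316/19820^0.25 = 0.02663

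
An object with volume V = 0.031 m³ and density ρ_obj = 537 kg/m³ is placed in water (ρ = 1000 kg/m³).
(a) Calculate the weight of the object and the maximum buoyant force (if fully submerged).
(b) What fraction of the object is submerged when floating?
(a) W=rho_obj*g*V=537*9.81*0.031=163.3 N; F_B(max)=rho*g*V=1000*9.81*0.031=304.1 N
(b) Floating fraction=rho_obj/rho=537/1000=0.537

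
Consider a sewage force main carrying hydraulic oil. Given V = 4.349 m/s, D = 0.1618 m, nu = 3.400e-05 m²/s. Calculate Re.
Formula: Re = \frac{V D}{\nu}
Re = 4.349·0.1618/3.400e-05 = 20696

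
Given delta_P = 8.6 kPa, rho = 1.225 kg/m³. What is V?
Formula: V = \sqrt{\frac{2 \Delta P}{\rho}}
V = √(2·(8.6·1000)/1.225) = 118.5 m/s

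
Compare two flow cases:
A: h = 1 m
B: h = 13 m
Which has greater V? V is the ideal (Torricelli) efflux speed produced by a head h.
V(A) = 4.429 m/s, V(B) = 15.97 m/s. Answer: B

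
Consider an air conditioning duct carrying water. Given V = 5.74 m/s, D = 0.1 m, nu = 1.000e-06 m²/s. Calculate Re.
Formula: Re = \frac{V D}{\nu}
Re = 5.74·0.1/1.000e-06 = 574000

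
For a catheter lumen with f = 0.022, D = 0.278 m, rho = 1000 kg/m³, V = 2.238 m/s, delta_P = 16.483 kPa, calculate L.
Formula: \Delta P = f \frac{L}{D} \frac{\rho V^2}{2}
Substituting knowns: 16.483 = 0.022·(L/0.278)·0.5·1000·2.238²/1000
Solving for L: L = (16.483·1000)·0.278/(0.022·0.5·1000·2.238²) = 83.17 m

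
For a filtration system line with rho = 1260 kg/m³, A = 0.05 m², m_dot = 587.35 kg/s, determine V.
Formula: \dot{m} = \rho A V
Substituting knowns: 587.35 = 1260·0.05·V
Solving for V: V = 587.35/(1260·0.05) = 9.323 m/s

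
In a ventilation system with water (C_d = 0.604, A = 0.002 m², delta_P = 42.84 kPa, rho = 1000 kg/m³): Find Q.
Formula: Q = C_d A \sqrt{\frac{2 \Delta P}{\rho}}
Q = 0.604·0.002·√(2·(42.84·1000)/1000)·1000 = 11.18 L/s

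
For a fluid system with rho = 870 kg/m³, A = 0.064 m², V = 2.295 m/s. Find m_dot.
Formula: \dot{m} = \rho A V
m_dot = 870·0.064·2.295 = 127.8 kg/s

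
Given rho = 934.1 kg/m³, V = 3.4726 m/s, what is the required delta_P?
Formula: V = \sqrt{\frac{2 \Delta P}{\rho}}
Substituting knowns: 3.4726 = √(2·(delta_P·1000)/934.1)
Solving for delta_P: delta_P = 3.4726²·934.1/2/1000 = 5.632 kPa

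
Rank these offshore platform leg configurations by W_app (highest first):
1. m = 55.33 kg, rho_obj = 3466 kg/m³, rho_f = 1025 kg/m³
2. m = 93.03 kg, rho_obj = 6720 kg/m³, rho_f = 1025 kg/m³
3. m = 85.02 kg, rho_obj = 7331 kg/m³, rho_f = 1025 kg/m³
Case 1: W_app = 382.3 N
Case 2: W_app = 773.4 N
Case 3: W_app = 717.4 N
Ranking (highest first): 2, 3, 1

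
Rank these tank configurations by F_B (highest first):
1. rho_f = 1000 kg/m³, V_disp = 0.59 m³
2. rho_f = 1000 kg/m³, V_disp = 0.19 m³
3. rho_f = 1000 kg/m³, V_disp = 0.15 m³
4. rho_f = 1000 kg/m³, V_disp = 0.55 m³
Case 1: F_B = 5788 N
Case 2: F_B = 1864 N
Case 3: F_B = 1472 N
Case 4: F_B = 5396 N
Ranking (highest first): 1, 4, 2, 3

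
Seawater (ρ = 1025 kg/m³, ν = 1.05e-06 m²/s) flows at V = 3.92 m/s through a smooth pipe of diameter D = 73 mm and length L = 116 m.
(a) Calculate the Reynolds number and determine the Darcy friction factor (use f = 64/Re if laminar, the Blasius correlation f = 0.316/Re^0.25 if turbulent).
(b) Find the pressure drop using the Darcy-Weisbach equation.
(a) Re = V·D/ν = 3.92·0.073/1.05e-06 = 272530 → turbulent (Re > 4000); f = 0.316/Re^0.25 = 0.316/272530^0.25 = 0.01383 (Blasius is strictly valid for Re ≲ 1e5; used here as the smooth-pipe estimate the problem specifies)
(b) Darcy-Weisbach: ΔP = f·(L/D)·½ρV²/1000 = 0.01383·(116/0.073)·½·1025·3.92²/1000 = 173.1 kPa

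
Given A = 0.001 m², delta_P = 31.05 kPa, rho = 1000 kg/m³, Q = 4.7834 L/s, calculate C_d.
Formula: Q = C_d A \sqrt{\frac{2 \Delta P}{\rho}}
Substituting knowns: 4.7834 = C_d·0.001·√(2·(31.05·1000)/1000)·1000
Solving for C_d: C_d = (4.7834/1000)/(0.001·√(2·(31.05·1000)/1000)) = 0.607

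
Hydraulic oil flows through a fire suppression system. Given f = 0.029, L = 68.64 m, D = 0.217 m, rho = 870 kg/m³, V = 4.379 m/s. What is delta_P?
Formula: \Delta P = f \frac{L}{D} \frac{\rho V^2}{2}
delta_P = 0.029·(68.64/0.217)·0.5·870·4.379²/1000 = 76.52 kPa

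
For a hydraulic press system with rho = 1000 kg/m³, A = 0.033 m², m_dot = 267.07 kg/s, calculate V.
Formula: \dot{m} = \rho A V
Substituting knowns: 267.07 = 1000·0.033·V
Solving for V: V = 267.07/(1000·0.033) = 8.093 m/s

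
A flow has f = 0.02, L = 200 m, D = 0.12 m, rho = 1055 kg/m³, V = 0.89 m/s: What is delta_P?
Formula: \Delta P = f \frac{L}{D} \frac{\rho V^2}{2}
delta_P = 0.02·(200/0.12)·0.5·1055·0.89²/1000 = 13.93 kPa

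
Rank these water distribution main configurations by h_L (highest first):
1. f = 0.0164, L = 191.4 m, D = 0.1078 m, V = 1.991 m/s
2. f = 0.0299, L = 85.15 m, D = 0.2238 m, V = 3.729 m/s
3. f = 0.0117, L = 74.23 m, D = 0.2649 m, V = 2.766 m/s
Case 1: h_L = 5.883 m
Case 2: h_L = 8.063 m
Case 3: h_L = 1.278 m
Ranking (highest first): 2, 1, 3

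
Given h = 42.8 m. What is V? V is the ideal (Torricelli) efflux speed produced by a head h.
Formula: V = \sqrt{2 g h}
V = √(2·9.81·42.8) = 28.98 m/s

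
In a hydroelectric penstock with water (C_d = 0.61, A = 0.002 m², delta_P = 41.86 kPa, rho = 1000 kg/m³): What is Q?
Formula: Q = C_d A \sqrt{\frac{2 \Delta P}{\rho}}
Q = 0.61·0.002·√(2·(41.86·1000)/1000)·1000 = 11.16 L/s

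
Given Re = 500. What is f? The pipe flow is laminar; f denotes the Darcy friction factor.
Formula: f = \frac{64}{Re}
f = 64/500 = 0.128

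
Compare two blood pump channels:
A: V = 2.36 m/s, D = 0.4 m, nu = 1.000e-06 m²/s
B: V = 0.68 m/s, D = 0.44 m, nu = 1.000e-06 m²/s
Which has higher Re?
Re(A) = 944000, Re(B) = 299200. Answer: A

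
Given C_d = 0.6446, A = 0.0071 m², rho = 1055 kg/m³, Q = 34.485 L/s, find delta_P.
Formula: Q = C_d A \sqrt{\frac{2 \Delta P}{\rho}}
Substituting knowns: 34.485 = 0.6446·0.0071·√(2·(delta_P·1000)/1055)·1000
Solving for delta_P: delta_P = ((34.485/1000)/(0.6446·0.0071))²·1055/2/1000 = 29.95 kPa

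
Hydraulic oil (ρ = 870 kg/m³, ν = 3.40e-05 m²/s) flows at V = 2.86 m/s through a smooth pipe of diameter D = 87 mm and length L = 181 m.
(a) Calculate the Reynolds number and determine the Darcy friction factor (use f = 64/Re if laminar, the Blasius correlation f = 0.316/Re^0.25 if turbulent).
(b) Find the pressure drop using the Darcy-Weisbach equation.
(a) Re = V·D/ν = 2.86·0.087/3.40e-05 = 7318.2 → turbulent (Re > 4000); f = 0.316/Re^0.25 = 0.316/7318.2^0.25 = 0.034165
(b) Darcy-Weisbach: ΔP = f·(L/D)·½ρV²/1000 = 0.034165·(181/0.087)·½·870·2.86²/1000 = 252.9 kPa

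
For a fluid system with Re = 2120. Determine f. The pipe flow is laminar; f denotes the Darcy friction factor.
Formula: f = \frac{64}{Re}
f = 64/2120 = 0.03019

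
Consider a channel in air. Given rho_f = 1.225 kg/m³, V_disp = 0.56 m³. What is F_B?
Formula: F_B = \rho_f g V_{disp}
F_B = 1.225·9.81·0.56 = 6.73 N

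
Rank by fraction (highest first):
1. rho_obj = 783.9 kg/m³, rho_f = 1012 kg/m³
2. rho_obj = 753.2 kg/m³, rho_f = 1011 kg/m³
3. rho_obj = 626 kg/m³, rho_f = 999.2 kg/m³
Case 1: fraction = 0.7746
Case 2: fraction = 0.745
Case 3: fraction = 0.6265
Ranking (highest first): 1, 2, 3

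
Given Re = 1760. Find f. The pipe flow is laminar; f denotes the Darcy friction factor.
Formula: f = \frac{64}{Re}
f = 64/1760 = 0.03636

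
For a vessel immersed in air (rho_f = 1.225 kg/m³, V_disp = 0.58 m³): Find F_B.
Formula: F_B = \rho_f g V_{disp}
F_B = 1.225·9.81·0.58 = 6.97 N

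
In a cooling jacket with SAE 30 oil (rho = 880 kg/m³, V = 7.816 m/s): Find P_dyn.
Formula: P_{dyn} = \frac{1}{2} \rho V^2
P_dyn = 0.5·880·7.816²/1000 = 26.88 kPa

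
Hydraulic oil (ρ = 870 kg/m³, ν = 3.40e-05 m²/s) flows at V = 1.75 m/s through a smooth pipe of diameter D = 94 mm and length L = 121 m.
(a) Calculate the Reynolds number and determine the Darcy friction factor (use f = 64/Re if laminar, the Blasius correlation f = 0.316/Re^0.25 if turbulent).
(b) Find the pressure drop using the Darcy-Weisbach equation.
(a) Re = V·D/ν = 1.75·0.094/3.40e-05 = 4838.2 → turbulent (Re > 4000); f = 0.316/Re^0.25 = 0.316/4838.2^0.25 = 0.037889
(b) Darcy-Weisbach: ΔP = f·(L/D)·½ρV²/1000 = 0.037889·(121/0.094)·½·870·1.75²/1000 = 64.97 kPa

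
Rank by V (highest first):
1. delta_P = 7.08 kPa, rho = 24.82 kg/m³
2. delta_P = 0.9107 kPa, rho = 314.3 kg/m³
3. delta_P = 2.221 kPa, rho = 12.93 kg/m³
Case 1: V = 23.89 m/s
Case 2: V = 2.407 m/s
Case 3: V = 18.53 m/s
Ranking (highest first): 1, 3, 2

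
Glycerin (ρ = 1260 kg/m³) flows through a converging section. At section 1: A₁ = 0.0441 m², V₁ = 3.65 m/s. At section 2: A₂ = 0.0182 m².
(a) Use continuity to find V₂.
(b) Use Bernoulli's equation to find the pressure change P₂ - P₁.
(a) Continuity: A₁V₁=A₂V₂ -> V₂=A₁V₁/A₂=0.0441*3.65/0.0182=8.84 m/s
(b) Bernoulli: P₂-P₁=0.5*rho*(V₁^2-V₂^2)/1000=0.5*1260*(3.65^2-8.84^2)/1000=-40.84 kPa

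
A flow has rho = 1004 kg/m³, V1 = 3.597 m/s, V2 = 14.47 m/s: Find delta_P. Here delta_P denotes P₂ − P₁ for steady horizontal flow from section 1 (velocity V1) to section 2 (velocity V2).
Formula: \Delta P = \frac{1}{2} \rho (V_1^2 - V_2^2)
delta_P = 0.5·1004·(3.597² − 14.47²)/1000 = -98.61 kPa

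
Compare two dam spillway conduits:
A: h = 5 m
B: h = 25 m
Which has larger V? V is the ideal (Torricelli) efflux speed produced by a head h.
V(A) = 9.905 m/s, V(B) = 22.15 m/s. Answer: B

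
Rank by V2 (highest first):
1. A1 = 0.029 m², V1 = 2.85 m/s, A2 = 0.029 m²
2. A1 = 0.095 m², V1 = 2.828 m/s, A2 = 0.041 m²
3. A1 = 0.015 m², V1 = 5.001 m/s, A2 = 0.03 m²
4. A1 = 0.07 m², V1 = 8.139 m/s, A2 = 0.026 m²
Case 1: V2 = 2.85 m/s
Case 2: V2 = 6.553 m/s
Case 3: V2 = 2.501 m/s
Case 4: V2 = 21.91 m/s
Ranking (highest first): 4, 2, 1, 3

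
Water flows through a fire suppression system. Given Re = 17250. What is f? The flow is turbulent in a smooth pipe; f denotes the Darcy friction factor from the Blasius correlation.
Formula: f = \frac{0.316}{Re^{0.25}}
f = 0.316/17250^0.25 = 0.02757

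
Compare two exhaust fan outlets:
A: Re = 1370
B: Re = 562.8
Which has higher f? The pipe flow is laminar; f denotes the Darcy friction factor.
f(A) = 0.04672, f(B) = 0.1137. Answer: B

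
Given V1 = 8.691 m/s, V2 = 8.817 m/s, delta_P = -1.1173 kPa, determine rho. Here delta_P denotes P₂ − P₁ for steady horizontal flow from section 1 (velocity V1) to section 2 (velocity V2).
Formula: \Delta P = \frac{1}{2} \rho (V_1^2 - V_2^2)
Substituting knowns: -1.1173 = 0.5·rho·(8.691² − 8.817²)/1000
Solving for rho: rho = 2·(-1.1173·1000)/(8.691² − 8.817²) = 1013 kg/m³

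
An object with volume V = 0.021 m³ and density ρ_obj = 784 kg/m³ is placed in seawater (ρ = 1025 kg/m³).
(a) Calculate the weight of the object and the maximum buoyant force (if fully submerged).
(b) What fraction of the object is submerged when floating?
(a) W=rho_obj*g*V=784*9.81*0.021=161.5 N; F_B(max)=rho*g*V=1025*9.81*0.021=211.2 N
(b) Floating fraction=rho_obj/rho=784/1025=0.765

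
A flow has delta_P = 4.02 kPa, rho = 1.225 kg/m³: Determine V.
Formula: V = \sqrt{\frac{2 \Delta P}{\rho}}
V = √(2·(4.02·1000)/1.225) = 81.01 m/s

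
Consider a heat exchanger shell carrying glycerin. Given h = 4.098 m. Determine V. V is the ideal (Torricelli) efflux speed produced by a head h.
Formula: V = \sqrt{2 g h}
V = √(2·9.81·4.098) = 8.967 m/s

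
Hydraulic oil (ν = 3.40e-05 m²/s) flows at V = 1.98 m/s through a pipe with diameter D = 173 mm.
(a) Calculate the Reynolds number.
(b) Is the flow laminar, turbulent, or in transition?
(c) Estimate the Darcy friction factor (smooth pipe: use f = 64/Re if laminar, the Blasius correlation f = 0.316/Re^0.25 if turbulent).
(a) Re = V·D/ν = 1.98·0.173/3.40e-05 = 10075
(b) Flow regime: turbulent (Re > 4000)
(c) Friction factor: f = 0.316/Re^0.25 = 0.316/10075^0.25 = 0.03154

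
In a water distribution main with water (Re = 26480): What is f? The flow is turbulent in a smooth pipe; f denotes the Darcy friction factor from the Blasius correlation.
Formula: f = \frac{0.316}{Re^{0.25}}
f = 0.316/26480^0.25 = 0.02477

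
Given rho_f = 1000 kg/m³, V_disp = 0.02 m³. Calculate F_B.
Formula: F_B = \rho_f g V_{disp}
F_B = 1000·9.81·0.02 = 196.2 N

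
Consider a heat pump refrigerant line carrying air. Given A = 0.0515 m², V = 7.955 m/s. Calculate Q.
Formula: Q = A V
Q = 0.0515·7.955·1000 = 409.7 L/s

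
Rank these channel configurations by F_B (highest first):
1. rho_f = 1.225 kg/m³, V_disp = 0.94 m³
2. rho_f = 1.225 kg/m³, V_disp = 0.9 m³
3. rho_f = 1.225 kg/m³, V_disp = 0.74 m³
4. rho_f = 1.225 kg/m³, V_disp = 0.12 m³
Case 1: F_B = 11.3 N
Case 2: F_B = 10.82 N
Case 3: F_B = 8.893 N
Case 4: F_B = 1.442 N
Ranking (highest first): 1, 2, 3, 4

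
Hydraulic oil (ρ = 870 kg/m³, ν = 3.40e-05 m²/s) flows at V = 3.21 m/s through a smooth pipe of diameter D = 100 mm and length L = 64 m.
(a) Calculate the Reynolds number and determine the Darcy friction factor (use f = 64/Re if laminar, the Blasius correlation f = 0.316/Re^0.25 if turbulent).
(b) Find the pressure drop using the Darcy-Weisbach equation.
(a) Re = V·D/ν = 3.21·0.1/3.40e-05 = 9441.2 → turbulent (Re > 4000); f = 0.316/Re^0.25 = 0.316/9441.2^0.25 = 0.032058
(b) Darcy-Weisbach: ΔP = f·(L/D)·½ρV²/1000 = 0.032058·(64/0.100)·½·870·3.21²/1000 = 91.96 kPa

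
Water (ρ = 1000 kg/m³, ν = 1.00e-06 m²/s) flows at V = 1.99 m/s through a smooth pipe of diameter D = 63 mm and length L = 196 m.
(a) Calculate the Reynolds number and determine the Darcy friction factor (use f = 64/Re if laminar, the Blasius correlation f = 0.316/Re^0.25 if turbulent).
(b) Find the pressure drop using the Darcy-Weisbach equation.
(a) Re = V·D/ν = 1.99·0.063/1.00e-06 = 125370 → turbulent (Re > 4000); f = 0.316/Re^0.25 = 0.316/125370^0.25 = 0.016793 (Blasius is strictly valid for Re ≲ 1e5; used here as the smooth-pipe estimate the problem specifies)
(b) Darcy-Weisbach: ΔP = f·(L/D)·½ρV²/1000 = 0.016793·(196/0.063)·½·1000·1.99²/1000 = 103.4 kPa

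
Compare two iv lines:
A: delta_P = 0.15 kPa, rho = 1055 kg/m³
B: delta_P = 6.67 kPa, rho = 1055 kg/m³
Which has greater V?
V(A) = 0.5333 m/s, V(B) = 3.556 m/s. Answer: B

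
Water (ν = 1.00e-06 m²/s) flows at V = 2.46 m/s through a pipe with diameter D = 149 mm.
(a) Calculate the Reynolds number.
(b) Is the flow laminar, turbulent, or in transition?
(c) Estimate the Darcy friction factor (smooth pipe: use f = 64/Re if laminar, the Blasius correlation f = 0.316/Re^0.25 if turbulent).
(a) Re = V·D/ν = 2.46·0.149/1.00e-06 = 366540
(b) Flow regime: turbulent (Re > 4000)
(c) Friction factor: f = 0.316/Re^0.25 = 0.316/366540^0.25 = 0.01284 (Blasius is strictly valid for Re ≲ 1e5; used here as the smooth-pipe estimate the problem specifies)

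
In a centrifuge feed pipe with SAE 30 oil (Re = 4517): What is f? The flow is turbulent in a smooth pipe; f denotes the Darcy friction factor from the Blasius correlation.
Formula: f = \frac{0.316}{Re^{0.25}}
f = 0.316/4517^0.25 = 0.03855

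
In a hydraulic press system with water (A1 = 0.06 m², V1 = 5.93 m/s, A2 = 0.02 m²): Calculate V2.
Formula: V_2 = \frac{A_1 V_1}{A_2}
V2 = 0.06·5.93/0.02 = 17.79 m/s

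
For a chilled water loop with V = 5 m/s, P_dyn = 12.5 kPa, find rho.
Formula: P_{dyn} = \frac{1}{2} \rho V^2
Substituting knowns: 12.5 = 0.5·rho·5²/1000
Solving for rho: rho = 2·(12.5·1000)/5² = 1000 kg/m³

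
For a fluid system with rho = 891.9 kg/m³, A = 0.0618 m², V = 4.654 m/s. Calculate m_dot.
Formula: \dot{m} = \rho A V
m_dot = 891.9·0.0618·4.654 = 256.5 kg/s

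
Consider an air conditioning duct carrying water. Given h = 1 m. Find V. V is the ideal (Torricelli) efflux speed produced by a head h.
Formula: V = \sqrt{2 g h}
V = √(2·9.81·1) = 4.429 m/s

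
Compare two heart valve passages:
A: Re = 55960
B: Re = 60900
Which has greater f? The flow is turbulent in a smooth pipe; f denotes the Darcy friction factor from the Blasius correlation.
f(A) = 0.02055, f(B) = 0.02012. Answer: A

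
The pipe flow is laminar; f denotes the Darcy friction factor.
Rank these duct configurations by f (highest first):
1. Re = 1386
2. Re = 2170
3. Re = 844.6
Case 1: f = 0.04618
Case 2: f = 0.02949
Case 3: f = 0.07578
Ranking (highest first): 3, 1, 2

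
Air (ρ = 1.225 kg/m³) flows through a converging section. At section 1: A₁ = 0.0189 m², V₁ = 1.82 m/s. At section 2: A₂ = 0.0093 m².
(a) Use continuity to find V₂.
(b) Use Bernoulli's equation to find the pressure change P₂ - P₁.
(a) Continuity: A₁V₁=A₂V₂ -> V₂=A₁V₁/A₂=0.0189*1.82/0.0093=3.70 m/s
(b) Bernoulli: P₂-P₁=0.5*rho*(V₁^2-V₂^2)/1000=0.5*1.225*(1.82^2-3.70^2)/1000=-0.006356 kPa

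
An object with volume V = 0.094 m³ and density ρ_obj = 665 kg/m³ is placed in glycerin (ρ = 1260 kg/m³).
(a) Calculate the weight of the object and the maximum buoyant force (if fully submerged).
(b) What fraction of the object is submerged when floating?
(a) W=rho_obj*g*V=665*9.81*0.094=613.2 N; F_B(max)=rho*g*V=1260*9.81*0.094=1161.9 N
(b) Floating fraction=rho_obj/rho=665/1260=0.528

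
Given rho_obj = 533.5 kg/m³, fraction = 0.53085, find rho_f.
Formula: f_{sub} = \frac{\rho_{obj}}{\rho_f}
Substituting knowns: 0.53085 = 533.5/rho_f
Solving for rho_f: rho_f = 533.5/0.53085 = 1005 kg/m³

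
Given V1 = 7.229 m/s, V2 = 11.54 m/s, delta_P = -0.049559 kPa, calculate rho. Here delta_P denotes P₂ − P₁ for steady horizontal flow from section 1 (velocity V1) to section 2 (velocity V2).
Formula: \Delta P = \frac{1}{2} \rho (V_1^2 - V_2^2)
Substituting knowns: -0.049559 = 0.5·rho·(7.229² − 11.54²)/1000
Solving for rho: rho = 2·(-0.049559·1000)/(7.229² − 11.54²) = 1.225 kg/m³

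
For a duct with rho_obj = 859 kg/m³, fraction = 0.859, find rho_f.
Formula: f_{sub} = \frac{\rho_{obj}}{\rho_f}
Substituting knowns: 0.859 = 859/rho_f
Solving for rho_f: rho_f = 859/0.859 = 1000 kg/m³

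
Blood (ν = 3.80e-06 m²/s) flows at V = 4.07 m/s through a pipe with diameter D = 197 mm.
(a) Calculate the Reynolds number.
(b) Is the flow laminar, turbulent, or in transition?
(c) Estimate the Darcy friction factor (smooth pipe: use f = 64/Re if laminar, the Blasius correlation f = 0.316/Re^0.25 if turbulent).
(a) Re = V·D/ν = 4.07·0.197/3.80e-06 = 211000
(b) Flow regime: turbulent (Re > 4000)
(c) Friction factor: f = 0.316/Re^0.25 = 0.316/211000^0.25 = 0.01474 (Blasius is strictly valid for Re ≲ 1e5; used here as the smooth-pipe estimate the problem specifies)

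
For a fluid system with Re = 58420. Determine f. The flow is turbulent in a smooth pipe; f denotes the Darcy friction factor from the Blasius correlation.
Formula: f = \frac{0.316}{Re^{0.25}}
f = 0.316/58420^0.25 = 0.02033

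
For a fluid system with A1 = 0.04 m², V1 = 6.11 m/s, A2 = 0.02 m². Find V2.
Formula: V_2 = \frac{A_1 V_1}{A_2}
V2 = 0.04·6.11/0.02 = 12.22 m/s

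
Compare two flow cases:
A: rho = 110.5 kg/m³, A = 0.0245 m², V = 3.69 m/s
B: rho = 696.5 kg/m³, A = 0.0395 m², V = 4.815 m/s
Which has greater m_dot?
m_dot(A) = 9.99 kg/s, m_dot(B) = 132.5 kg/s. Answer: B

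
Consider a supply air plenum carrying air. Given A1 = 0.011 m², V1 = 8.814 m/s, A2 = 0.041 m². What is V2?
Formula: V_2 = \frac{A_1 V_1}{A_2}
V2 = 0.011·8.814/0.041 = 2.365 m/s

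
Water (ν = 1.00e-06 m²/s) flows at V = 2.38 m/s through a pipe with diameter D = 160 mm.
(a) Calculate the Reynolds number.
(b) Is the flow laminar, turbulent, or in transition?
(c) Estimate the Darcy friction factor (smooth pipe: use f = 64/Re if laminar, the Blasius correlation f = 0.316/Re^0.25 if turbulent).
(a) Re = V·D/ν = 2.38·0.16/1.00e-06 = 380800
(b) Flow regime: turbulent (Re > 4000)
(c) Friction factor: f = 0.316/Re^0.25 = 0.316/380800^0.25 = 0.01272 (Blasius is strictly valid for Re ≲ 1e5; used here as the smooth-pipe estimate the problem specifies)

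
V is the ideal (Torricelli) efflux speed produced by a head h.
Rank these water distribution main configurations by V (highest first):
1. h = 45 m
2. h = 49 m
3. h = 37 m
Case 1: V = 29.71 m/s
Case 2: V = 31.01 m/s
Case 3: V = 26.94 m/s
Ranking (highest first): 2, 1, 3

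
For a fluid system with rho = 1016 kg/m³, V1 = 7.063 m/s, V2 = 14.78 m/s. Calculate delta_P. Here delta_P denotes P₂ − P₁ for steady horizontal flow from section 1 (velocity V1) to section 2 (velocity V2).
Formula: \Delta P = \frac{1}{2} \rho (V_1^2 - V_2^2)
delta_P = 0.5·1016·(7.063² − 14.78²)/1000 = -85.63 kPa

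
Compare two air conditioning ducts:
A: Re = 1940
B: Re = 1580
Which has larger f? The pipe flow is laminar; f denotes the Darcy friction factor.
f(A) = 0.03299, f(B) = 0.04051. Answer: B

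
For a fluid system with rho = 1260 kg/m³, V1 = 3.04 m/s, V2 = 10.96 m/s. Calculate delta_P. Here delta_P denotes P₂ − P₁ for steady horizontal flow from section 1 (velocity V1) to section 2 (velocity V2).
Formula: \Delta P = \frac{1}{2} \rho (V_1^2 - V_2^2)
delta_P = 0.5·1260·(3.04² − 10.96²)/1000 = -69.85 kPa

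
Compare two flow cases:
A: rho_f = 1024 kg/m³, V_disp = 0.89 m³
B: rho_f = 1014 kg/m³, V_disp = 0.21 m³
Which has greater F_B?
F_B(A) = 8940 N, F_B(B) = 2089 N. Answer: A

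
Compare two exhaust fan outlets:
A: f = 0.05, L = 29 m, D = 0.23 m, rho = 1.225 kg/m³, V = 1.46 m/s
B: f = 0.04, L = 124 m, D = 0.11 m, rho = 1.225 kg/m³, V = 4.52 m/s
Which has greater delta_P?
delta_P(A) = 0.008231 kPa, delta_P(B) = 0.5643 kPa. Answer: B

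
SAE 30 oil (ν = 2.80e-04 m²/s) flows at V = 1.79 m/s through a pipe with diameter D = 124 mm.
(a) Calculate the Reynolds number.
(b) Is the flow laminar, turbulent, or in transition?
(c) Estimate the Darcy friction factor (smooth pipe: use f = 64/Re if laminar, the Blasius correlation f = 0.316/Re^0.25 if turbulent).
(a) Re = V·D/ν = 1.79·0.124/2.80e-04 = 792.71
(b) Flow regime: laminar (Re < 2300)
(c) Friction factor: f = 64/Re = 64/792.71 = 0.08074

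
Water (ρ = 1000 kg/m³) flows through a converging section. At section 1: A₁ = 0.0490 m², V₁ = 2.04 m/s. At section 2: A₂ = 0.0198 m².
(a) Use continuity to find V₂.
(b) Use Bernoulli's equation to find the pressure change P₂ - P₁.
(a) Continuity: A₁V₁=A₂V₂ -> V₂=A₁V₁/A₂=0.0490*2.04/0.0198=5.05 m/s
(b) Bernoulli: P₂-P₁=0.5*rho*(V₁^2-V₂^2)/1000=0.5*1000*(2.04^2-5.05^2)/1000=-10.67 kPa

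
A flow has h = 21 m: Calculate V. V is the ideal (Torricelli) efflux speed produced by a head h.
Formula: V = \sqrt{2 g h}
V = √(2·9.81·21) = 20.3 m/s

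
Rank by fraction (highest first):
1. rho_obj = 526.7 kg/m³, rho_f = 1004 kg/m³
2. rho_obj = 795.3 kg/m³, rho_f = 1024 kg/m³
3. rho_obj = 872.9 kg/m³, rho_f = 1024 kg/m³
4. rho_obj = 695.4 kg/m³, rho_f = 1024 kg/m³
Case 1: fraction = 0.5246
Case 2: fraction = 0.7767
Case 3: fraction = 0.8524
Case 4: fraction = 0.6791
Ranking (highest first): 3, 2, 4, 1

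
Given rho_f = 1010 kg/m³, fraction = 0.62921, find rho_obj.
Formula: f_{sub} = \frac{\rho_{obj}}{\rho_f}
Substituting knowns: 0.62921 = rho_obj/1010
Solving for rho_obj: rho_obj = 0.62921·1010 = 635.5 kg/m³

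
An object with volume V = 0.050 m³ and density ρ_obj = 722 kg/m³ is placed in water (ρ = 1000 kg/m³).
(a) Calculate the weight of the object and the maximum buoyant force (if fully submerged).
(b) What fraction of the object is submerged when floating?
(a) W=rho_obj*g*V=722*9.81*0.050=354.1 N; F_B(max)=rho*g*V=1000*9.81*0.050=490.5 N
(b) Floating fraction=rho_obj/rho=722/1000=0.722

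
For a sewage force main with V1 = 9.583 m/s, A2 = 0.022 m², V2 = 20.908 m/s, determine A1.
Formula: V_2 = \frac{A_1 V_1}{A_2}
Substituting knowns: 20.908 = A1·9.583/0.022
Solving for A1: A1 = 20.908·0.022/9.583 = 0.048 m²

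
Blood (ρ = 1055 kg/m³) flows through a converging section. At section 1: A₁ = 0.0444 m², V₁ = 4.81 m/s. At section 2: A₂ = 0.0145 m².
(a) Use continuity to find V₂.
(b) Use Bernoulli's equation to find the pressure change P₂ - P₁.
(a) Continuity: A₁V₁=A₂V₂ -> V₂=A₁V₁/A₂=0.0444*4.81/0.0145=14.73 m/s
(b) Bernoulli: P₂-P₁=0.5*rho*(V₁^2-V₂^2)/1000=0.5*1055*(4.81^2-14.73^2)/1000=-102.2 kPa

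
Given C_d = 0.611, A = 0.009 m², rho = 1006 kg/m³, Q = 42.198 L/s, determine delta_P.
Formula: Q = C_d A \sqrt{\frac{2 \Delta P}{\rho}}
Substituting knowns: 42.198 = 0.611·0.009·√(2·(delta_P·1000)/1006)·1000
Solving for delta_P: delta_P = ((42.198/1000)/(0.611·0.009))²·1006/2/1000 = 29.62 kPa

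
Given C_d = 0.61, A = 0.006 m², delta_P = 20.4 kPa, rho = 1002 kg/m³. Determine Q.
Formula: Q = C_d A \sqrt{\frac{2 \Delta P}{\rho}}
Q = 0.61·0.006·√(2·(20.4·1000)/1002)·1000 = 23.35 L/s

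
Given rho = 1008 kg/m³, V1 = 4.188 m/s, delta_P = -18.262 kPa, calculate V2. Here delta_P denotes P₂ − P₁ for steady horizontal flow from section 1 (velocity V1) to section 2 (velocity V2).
Formula: \Delta P = \frac{1}{2} \rho (V_1^2 - V_2^2)
Substituting knowns: -18.262 = 0.5·1008·(4.188² − V2²)/1000
Solving for V2: V2 = √(4.188² − 2·(-18.262·1000)/1008) = 7.333 m/s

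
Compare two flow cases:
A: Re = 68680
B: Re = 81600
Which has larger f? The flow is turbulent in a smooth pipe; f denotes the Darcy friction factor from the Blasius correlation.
f(A) = 0.01952, f(B) = 0.0187. Answer: A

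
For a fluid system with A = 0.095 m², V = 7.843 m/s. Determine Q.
Formula: Q = A V
Q = 0.095·7.843·1000 = 745.1 L/s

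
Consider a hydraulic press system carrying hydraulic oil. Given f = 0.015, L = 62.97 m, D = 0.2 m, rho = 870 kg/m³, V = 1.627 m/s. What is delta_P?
Formula: \Delta P = f \frac{L}{D} \frac{\rho V^2}{2}
delta_P = 0.015·(62.97/0.2)·0.5·870·1.627²/1000 = 5.438 kPa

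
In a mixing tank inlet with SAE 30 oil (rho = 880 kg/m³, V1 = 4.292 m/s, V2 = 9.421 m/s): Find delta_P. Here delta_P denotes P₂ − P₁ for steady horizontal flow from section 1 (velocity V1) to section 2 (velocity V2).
Formula: \Delta P = \frac{1}{2} \rho (V_1^2 - V_2^2)
delta_P = 0.5·880·(4.292² − 9.421²)/1000 = -30.95 kPa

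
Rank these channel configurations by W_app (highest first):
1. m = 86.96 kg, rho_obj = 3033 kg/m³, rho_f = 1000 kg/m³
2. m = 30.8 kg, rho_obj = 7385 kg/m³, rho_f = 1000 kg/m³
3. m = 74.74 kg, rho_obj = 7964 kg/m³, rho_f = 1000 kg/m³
Case 1: W_app = 571.8 N
Case 2: W_app = 261.2 N
Case 3: W_app = 641.1 N
Ranking (highest first): 3, 1, 2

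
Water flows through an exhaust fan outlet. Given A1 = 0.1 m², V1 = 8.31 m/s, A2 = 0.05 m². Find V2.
Formula: V_2 = \frac{A_1 V_1}{A_2}
V2 = 0.1·8.31/0.05 = 16.62 m/s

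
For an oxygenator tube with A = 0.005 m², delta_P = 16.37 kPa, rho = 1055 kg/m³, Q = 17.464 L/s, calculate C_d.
Formula: Q = C_d A \sqrt{\frac{2 \Delta P}{\rho}}
Substituting knowns: 17.464 = C_d·0.005·√(2·(16.37·1000)/1055)·1000
Solving for C_d: C_d = (17.464/1000)/(0.005·√(2·(16.37·1000)/1055)) = 0.627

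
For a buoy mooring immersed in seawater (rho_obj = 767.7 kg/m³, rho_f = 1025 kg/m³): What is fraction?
Formula: f_{sub} = \frac{\rho_{obj}}{\rho_f}
fraction = 767.7/1025 = 0.749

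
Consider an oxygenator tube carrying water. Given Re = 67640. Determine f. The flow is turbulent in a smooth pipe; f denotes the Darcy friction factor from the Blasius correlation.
Formula: f = \frac{0.316}{Re^{0.25}}
f = 0.316/67640^0.25 = 0.01959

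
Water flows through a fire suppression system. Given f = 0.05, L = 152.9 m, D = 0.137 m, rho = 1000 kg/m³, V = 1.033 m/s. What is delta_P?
Formula: \Delta P = f \frac{L}{D} \frac{\rho V^2}{2}
delta_P = 0.05·(152.9/0.137)·0.5·1000·1.033²/1000 = 29.77 kPa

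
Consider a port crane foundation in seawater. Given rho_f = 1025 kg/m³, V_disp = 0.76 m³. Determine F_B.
Formula: F_B = \rho_f g V_{disp}
F_B = 1025·9.81·0.76 = 7642 N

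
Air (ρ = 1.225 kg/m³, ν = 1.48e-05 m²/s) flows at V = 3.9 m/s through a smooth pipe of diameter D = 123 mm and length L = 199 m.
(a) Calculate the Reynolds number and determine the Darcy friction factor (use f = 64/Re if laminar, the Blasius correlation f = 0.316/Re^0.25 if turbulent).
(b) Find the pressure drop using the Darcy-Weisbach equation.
(a) Re = V·D/ν = 3.9·0.123/1.48e-05 = 32412 → turbulent (Re > 4000); f = 0.316/Re^0.25 = 0.316/32412^0.25 = 0.023551
(b) Darcy-Weisbach: ΔP = f·(L/D)·½ρV²/1000 = 0.023551·(199/0.123)·½·1.225·3.9²/1000 = 0.355 kPa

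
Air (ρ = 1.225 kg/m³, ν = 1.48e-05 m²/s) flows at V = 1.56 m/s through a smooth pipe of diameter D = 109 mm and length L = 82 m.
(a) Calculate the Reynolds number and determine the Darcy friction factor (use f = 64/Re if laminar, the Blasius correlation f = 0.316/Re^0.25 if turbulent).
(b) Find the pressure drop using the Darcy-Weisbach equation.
(a) Re = V·D/ν = 1.56·0.109/1.48e-05 = 11489 → turbulent (Re > 4000); f = 0.316/Re^0.25 = 0.316/11489^0.25 = 0.030522
(b) Darcy-Weisbach: ΔP = f·(L/D)·½ρV²/1000 = 0.030522·(82/0.109)·½·1.225·1.56²/1000 = 0.03423 kPa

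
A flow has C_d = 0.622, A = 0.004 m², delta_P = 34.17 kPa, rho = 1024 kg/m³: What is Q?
Formula: Q = C_d A \sqrt{\frac{2 \Delta P}{\rho}}
Q = 0.622·0.004·√(2·(34.17·1000)/1024)·1000 = 20.33 L/s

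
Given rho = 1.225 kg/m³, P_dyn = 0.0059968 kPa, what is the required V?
Formula: P_{dyn} = \frac{1}{2} \rho V^2
Substituting knowns: 0.0059968 = 0.5·1.225·V²/1000
Solving for V: V = √(2·(0.0059968·1000)/1.225) = 3.129 m/s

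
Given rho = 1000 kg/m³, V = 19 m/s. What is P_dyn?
Formula: P_{dyn} = \frac{1}{2} \rho V^2
P_dyn = 0.5·1000·19²/1000 = 180.5 kPa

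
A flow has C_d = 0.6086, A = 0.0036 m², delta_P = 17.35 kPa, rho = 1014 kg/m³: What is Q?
Formula: Q = C_d A \sqrt{\frac{2 \Delta P}{\rho}}
Q = 0.6086·0.0036·√(2·(17.35·1000)/1014)·1000 = 12.82 L/s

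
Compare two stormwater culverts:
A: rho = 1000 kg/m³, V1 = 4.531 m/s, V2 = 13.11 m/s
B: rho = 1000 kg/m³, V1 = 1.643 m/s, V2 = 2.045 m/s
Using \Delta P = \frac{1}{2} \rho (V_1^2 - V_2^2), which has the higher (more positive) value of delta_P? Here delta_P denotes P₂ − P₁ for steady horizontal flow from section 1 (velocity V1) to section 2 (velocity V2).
delta_P(A) = -75.67 kPa, delta_P(B) = -0.7413 kPa. Answer: B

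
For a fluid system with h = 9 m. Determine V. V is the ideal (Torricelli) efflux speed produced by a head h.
Formula: V = \sqrt{2 g h}
V = √(2·9.81·9) = 13.29 m/s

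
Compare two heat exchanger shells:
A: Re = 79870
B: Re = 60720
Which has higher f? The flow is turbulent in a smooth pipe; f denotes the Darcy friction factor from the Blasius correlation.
f(A) = 0.0188, f(B) = 0.02013. Answer: B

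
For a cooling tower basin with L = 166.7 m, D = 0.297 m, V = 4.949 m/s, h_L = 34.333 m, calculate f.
Formula: h_L = f \frac{L}{D} \frac{V^2}{2g}
Substituting knowns: 34.333 = f·(166.7/0.297)·4.949²/(2·9.81)
Solving for f: f = 34.333·2·9.81/((166.7/0.297)·4.949²) = 0.049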